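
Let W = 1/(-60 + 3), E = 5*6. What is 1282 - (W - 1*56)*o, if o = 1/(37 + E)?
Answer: 4899151/3819 ≈ 1282.8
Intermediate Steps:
E = 30
o = 1/67 (o = 1/(37 + 30) = 1/67 ≈ 0.014925)
W = -1/57 (W = 1/(-57) = -1/57 ≈ -0.017544)
1282 - (W - 1*56)*o = 1282 - (-1/57 - 1*56)/67 = 1282 - (-1/57 - 56)/67 = 1282 - (-3193)/(57*67) = 1282 - 1*(-3193/3819) = 1282 + 3193/3819 = 4899151/3819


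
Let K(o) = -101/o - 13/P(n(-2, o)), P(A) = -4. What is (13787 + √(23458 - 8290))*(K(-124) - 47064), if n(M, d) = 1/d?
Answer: -20113275246/31 - 11670864*√237/31 ≈ -6.5461e+8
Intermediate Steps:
K(o) = 13/4 - 101/o (K(o) = -101/o - 13/(-4) = -101/o - 13*(-¼) = -101/o + 13/4 = 13/4 - 101/o)
(13787 + √(23458 - 8290))*(K(-124) - 47064) = (13787 + √(23458 - 8290))*((13/4 - 101/(-124)) - 47064) = (13787 + √15168)*((13/4 - 101*(-1/124)) - 47064) = (13787 + 8*√237)*((13/4 + 101/124) - 47064) = (13787 + 8*√237)*(126/31 - 47064) = (13787 + 8*√237)*(-1458858/31) = -20113275246/31 - 11670864*√237/31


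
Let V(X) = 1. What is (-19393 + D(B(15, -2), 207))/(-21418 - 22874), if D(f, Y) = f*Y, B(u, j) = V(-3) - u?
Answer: 22291/44292 ≈ 0.50327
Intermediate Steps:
B(u, j) = 1 - u
D(f, Y) = Y*f
(-19393 + D(B(15, -2), 207))/(-21418 - 22874) = (-19393 + 207*(1 - 1*15))/(-21418 - 22874) = (-19393 + 207*(1 - 15))/(-44292) = (-19393 + 207*(-14))*(-1/44292) = (-19393 - 2898)*(-1/44292) = -22291*(-1/44292) = 22291/44292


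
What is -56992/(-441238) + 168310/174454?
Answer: 3007401791/2749133359 ≈ 1.0939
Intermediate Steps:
-56992/(-441238) + 168310/174454 = -56992*(-1/441238) + 168310*(1/174454) = 28496/220619 + 84155/87227 = 3007401791/2749133359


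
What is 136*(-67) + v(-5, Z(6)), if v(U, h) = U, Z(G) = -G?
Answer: -9117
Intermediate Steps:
136*(-67) + v(-5, Z(6)) = 136*(-67) - 5 = -9112 - 5 = -9117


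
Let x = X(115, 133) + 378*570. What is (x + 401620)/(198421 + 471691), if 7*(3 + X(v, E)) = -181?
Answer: 2159679/2345392 ≈ 0.92082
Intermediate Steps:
X(v, E) = -202/7 (X(v, E) = -3 + (⅐)*(-181) = -3 - 181/7 = -202/7)
x = 1508018/7 (x = -202/7 + 378*570 = -202/7 + 215460 = 1508018/7 ≈ 2.1543e+5)
(x + 401620)/(198421 + 471691) = (1508018/7 + 401620)/(198421 + 471691) = (4319358/7)/670112 = (4319358/7)*(1/670112) = 2159679/2345392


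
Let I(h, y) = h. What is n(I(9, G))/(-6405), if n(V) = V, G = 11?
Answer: -3/2135 ≈ -0.0014052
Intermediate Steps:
n(I(9, G))/(-6405) = 9/(-6405) = 9*(-1/6405) = -3/2135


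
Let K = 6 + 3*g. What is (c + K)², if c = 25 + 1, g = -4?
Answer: 400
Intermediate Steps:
c = 26
K = -6 (K = 6 + 3*(-4) = 6 - 12 = -6)
(c + K)² = (26 - 6)² = 20² = 400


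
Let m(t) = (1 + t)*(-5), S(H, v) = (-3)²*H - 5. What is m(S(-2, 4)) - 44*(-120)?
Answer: 5390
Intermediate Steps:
S(H, v) = -5 + 9*H (S(H, v) = 9*H - 5 = -5 + 9*H)
m(t) = -5 - 5*t
m(S(-2, 4)) - 44*(-120) = (-5 - 5*(-5 + 9*(-2))) - 44*(-120) = (-5 - 5*(-5 - 18)) + 5280 = (-5 - 5*(-23)) + 5280 = (-5 + 115) + 5280 = 110 + 5280 = 5390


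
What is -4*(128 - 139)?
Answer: 44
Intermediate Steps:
-4*(128 - 139) = -4*(-11) = 44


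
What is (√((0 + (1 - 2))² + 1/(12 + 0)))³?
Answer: 13*√39/72 ≈ 1.1276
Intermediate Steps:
(√((0 + (1 - 2))² + 1/(12 + 0)))³ = (√((0 - 1)² + 1/12))³ = (√((-1)² + 1/12))³ = (√(1 + 1/12))³ = (√(13/12))³ = (√39/6)³ = 13*√39/72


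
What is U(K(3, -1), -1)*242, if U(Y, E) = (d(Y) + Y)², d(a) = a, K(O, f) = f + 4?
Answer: 8712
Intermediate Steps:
K(O, f) = 4 + f
U(Y, E) = 4*Y² (U(Y, E) = (Y + Y)² = (2*Y)² = 4*Y²)
U(K(3, -1), -1)*242 = (4*(4 - 1)²)*242 = (4*3²)*242 = (4*9)*242 = 36*242 = 8712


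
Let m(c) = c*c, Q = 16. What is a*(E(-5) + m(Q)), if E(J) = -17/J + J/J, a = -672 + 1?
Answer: -873642/5 ≈ -1.7473e+5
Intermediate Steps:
a = -671
E(J) = 1 - 17/J (E(J) = -17/J + 1 = 1 - 17/J)
m(c) = c**2
a*(E(-5) + m(Q)) = -671*((-17 - 5)/(-5) + 16**2) = -671*(-1/5*(-22) + 256) = -671*(22/5 + 256) = -671*1302/5 = -873642/5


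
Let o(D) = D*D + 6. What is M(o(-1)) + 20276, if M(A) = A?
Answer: 20283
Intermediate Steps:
o(D) = 6 + D**2 (o(D) = D**2 + 6 = 6 + D**2)
M(o(-1)) + 20276 = (6 + (-1)**2) + 20276 = (6 + 1) + 20276 = 7 + 20276 = 20283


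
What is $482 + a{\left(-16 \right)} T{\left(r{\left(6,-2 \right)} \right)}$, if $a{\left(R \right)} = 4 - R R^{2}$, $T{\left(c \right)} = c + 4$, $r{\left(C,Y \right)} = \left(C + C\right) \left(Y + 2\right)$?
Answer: $16882$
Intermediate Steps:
$r{\left(C,Y \right)} = 2 C \left(2 + Y\right)$
$T{\left(c \right)} = 4 + c$
$a{\left(R \right)} = 4 - R^{3}$
$482 + a{\left(-16 \right)} T{\left(r{\left(6,-2 \right)} \right)} = 482 + \left(4 - \left(-16\right)^{3}\right) \left(4 + 2 \cdot 6 \left(2 - 2\right)\right) = 482 + \left(4 - -4096\right) \left(4 + 2 \cdot 6 \cdot 0\right) = 482 + \left(4 + 4096\right) \left(4 + 0\right) = 482 + 4100 \cdot 4 = 482 + 16400 = 16882$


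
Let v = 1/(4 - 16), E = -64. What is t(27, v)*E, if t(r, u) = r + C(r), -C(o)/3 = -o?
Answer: -6912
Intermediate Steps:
C(o) = 3*o (C(o) = -(-3)*o = 3*o)
v = -1/12 (v = 1/(-12) = -1/12 ≈ -0.083333)
t(r, u) = 4*r (t(r, u) = r + 3*r = 4*r)
t(27, v)*E = (4*27)*(-64) = 108*(-64) = -6912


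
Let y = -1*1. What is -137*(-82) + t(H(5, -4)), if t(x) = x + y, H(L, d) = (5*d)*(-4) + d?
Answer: 11309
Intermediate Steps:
y = -1
H(L, d) = -19*d (H(L, d) = -20*d + d = -19*d)
t(x) = -1 + x (t(x) = x - 1 = -1 + x)
-137*(-82) + t(H(5, -4)) = -137*(-82) + (-1 - 19*(-4)) = 11234 + (-1 + 76) = 11234 + 75 = 11309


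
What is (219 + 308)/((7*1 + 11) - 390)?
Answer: -17/12 ≈ -1.4167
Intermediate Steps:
(219 + 308)/((7*1 + 11) - 390) = 527/((7 + 11) - 390) = 527/(18 - 390) = 527/(-372) = 527*(-1/372) = -17/12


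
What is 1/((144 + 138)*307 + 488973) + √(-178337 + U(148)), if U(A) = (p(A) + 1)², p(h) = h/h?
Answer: 1/575547 + I*√178333 ≈ 1.7375e-6 + 422.29*I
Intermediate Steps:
p(h) = 1
U(A) = 4 (U(A) = (1 + 1)² = 2² = 4)
1/((144 + 138)*307 + 488973) + √(-178337 + U(148)) = 1/((144 + 138)*307 + 488973) + √(-178337 + 4) = 1/(282*307 + 488973) + √(-178333) = 1/(86574 + 488973) + I*√178333 = 1/575547 + I*√178333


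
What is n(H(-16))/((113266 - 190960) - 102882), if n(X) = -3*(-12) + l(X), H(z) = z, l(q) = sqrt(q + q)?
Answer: -1/5016 - I*sqrt(2)/45144 ≈ -0.00019936 - 3.1327e-5*I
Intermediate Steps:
l(q) = sqrt(2)*sqrt(q) (l(q) = sqrt(2*q) = sqrt(2)*sqrt(q))
n(X) = 36 + sqrt(2)*sqrt(X) (n(X) = -3*(-12) + sqrt(2)*sqrt(X) = 36 + sqrt(2)*sqrt(X))
n(H(-16))/((113266 - 190960) - 102882) = (36 + sqrt(2)*sqrt(-16))/((113266 - 190960) - 102882) = (36 + sqrt(2)*(4*I))/(-77694 - 102882) = (36 + 4*I*sqrt(2))/(-180576) = (36 + 4*I*sqrt(2))*(-1/180576) = -1/5016 - I*sqrt(2)/45144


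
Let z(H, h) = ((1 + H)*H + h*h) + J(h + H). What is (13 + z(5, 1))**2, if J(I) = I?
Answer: 2500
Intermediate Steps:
z(H, h) = H + h + h**2 + H*(1 + H) (z(H, h) = ((1 + H)*H + h*h) + (h + H) = (H*(1 + H) + h**2) + (H + h) = (h**2 + H*(1 + H)) + (H + h) = H + h + h**2 + H*(1 + H))
(13 + z(5, 1))**2 = (13 + (1 + 5**2 + 1**2 + 2*5))**2 = (13 + (1 + 25 + 1 + 10))**2 = (13 + 37)**2 = 50**2 = 2500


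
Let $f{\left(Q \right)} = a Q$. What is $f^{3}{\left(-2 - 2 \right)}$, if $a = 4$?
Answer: $-4096$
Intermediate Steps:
$f{\left(Q \right)} = 4 Q$
$f^{3}{\left(-2 - 2 \right)} = \left(4 \left(-2 - 2\right)\right)^{3} = \left(4 \left(-4\right)\right)^{3} = \left(-16\right)^{3} = -4096$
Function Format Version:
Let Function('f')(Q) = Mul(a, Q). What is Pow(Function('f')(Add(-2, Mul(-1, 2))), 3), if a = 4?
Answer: -4096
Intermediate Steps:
Function('f')(Q) = Mul(4, Q)
Pow(Function('f')(Add(-2, Mul(-1, 2))), 3) = Pow(Mul(4, Add(-2, Mul(-1, 2))), 3) = Pow(Mul(4, Add(-2, -2)), 3) = Pow(Mul(4, -4), 3) = Pow(-16, 3) = -4096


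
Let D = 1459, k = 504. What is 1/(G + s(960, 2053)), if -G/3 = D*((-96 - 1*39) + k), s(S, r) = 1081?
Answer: -1/1614032 ≈ -6.1957e-7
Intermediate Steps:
G = -1615113 (G = -4377*((-96 - 1*39) + 504) = -4377*((-96 - 39) + 504) = -4377*(-135 + 504) = -4377*369 = -3*538371 = -1615113)
1/(G + s(960, 2053)) = 1/(-1615113 + 1081) = 1/(-1614032) = -1/1614032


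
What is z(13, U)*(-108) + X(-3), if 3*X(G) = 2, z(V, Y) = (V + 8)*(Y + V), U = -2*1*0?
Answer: -88450/3 ≈ -29483.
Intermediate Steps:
U = 0 (U = -2*0 = 0)
z(V, Y) = (8 + V)*(V + Y)
X(G) = 2/3 (X(G) = (1/3)*2 = 2/3)
z(13, U)*(-108) + X(-3) = (13**2 + 8*13 + 8*0 + 13*0)*(-108) + 2/3 = (169 + 104 + 0 + 0)*(-108) + 2/3 = 273*(-108) + 2/3 = -29484 + 2/3 = -88450/3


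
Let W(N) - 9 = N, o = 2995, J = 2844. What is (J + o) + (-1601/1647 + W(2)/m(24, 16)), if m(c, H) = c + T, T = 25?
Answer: 471164485/80703 ≈ 5838.3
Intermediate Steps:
W(N) = 9 + N
m(c, H) = 25 + c (m(c, H) = c + 25 = 25 + c)
(J + o) + (-1601/1647 + W(2)/m(24, 16)) = (2844 + 2995) + (-1601/1647 + (9 + 2)/(25 + 24)) = 5839 + (-1601*1/1647 + 11/49) = 5839 + (-1601/1647 + 11*(1/49)) = 5839 + (-1601/1647 + 11/49) = 5839 - 60332/80703 = 471164485/80703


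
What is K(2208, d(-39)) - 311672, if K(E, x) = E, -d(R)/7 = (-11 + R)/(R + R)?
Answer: -309464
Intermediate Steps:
d(R) = -7*(-11 + R)/(2*R) (d(R) = -7*(-11 + R)/(R + R) = -7*(-11 + R)/(2*R))
K(2208, d(-39)) - 311672 = 2208 - 311672 = -309464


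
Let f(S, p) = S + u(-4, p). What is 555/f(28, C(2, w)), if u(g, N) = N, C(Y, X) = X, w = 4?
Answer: 555/32 ≈ 17.344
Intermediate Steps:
f(S, p) = S + p
555/f(28, C(2, w)) = 555/(28 + 4) = 555/32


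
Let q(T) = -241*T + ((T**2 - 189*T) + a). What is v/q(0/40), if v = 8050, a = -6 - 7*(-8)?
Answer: 161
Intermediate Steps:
a = 50 (a = -6 + 56 = 50)
q(T) = 50 + T**2 - 430*T (q(T) = -241*T + ((T**2 - 189*T) + 50) = -241*T + (50 + T**2 - 189*T) = 50 + T**2 - 430*T)
v/q(0/40) = 8050/(50 + (0/40)**2 - 0/40) = 8050/(50 + (0*(1/40))**2 - 0/40) = 8050/(50 + 0**2 - 430*0) = 8050/(50 + 0 + 0) = 8050/50 = 8050*(1/50) = 161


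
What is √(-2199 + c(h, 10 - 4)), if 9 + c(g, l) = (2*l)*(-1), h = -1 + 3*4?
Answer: 2*I*√555 ≈ 47.117*I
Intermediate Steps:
h = 11 (h = -1 + 12 = 11)
c(g, l) = -9 - 2*l (c(g, l) = -9 + (2*l)*(-1) = -9 - 2*l)
√(-2199 + c(h, 10 - 4)) = √(-2199 + (-9 - 2*(10 - 4))) = √(-2199 + (-9 - 2*6)) = √(-2199 + (-9 - 12)) = √(-2199 - 21) = √(-2220) = 2*I*√555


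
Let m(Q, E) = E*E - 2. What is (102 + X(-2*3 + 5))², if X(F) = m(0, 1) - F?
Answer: 10404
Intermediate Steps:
m(Q, E) = -2 + E² (m(Q, E) = E² - 2 = -2 + E²)
X(F) = -1 - F (X(F) = (-2 + 1²) - F = (-2 + 1) - F = -1 - F)
(102 + X(-2*3 + 5))² = (102 + (-1 - (-2*3 + 5)))² = (102 + (-1 - (-6 + 5)))² = (102 + (-1 - 1*(-1)))² = (102 + (-1 + 1))² = (102 + 0)² = 102² = 10404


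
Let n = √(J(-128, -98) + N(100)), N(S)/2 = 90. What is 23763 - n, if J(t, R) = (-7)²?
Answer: 23763 - √229 ≈ 23748.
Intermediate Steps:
J(t, R) = 49
N(S) = 180 (N(S) = 2*90 = 180)
n = √229 (n = √(49 + 180) = √229 ≈ 15.133)
23763 - n = 23763 - √229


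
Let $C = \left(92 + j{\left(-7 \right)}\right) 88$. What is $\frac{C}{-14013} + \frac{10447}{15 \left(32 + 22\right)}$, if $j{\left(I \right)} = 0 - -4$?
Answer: $\frac{1722851}{140130} \approx 12.295$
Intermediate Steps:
$j{\left(I \right)} = 4$ ($j{\left(I \right)} = 0 + 4 = 4$)
$C = 8448$ ($C = \left(92 + 4\right) 88 = 96 \cdot 88 = 8448$)
$\frac{C}{-14013} + \frac{10447}{15 \left(32 + 22\right)} = \frac{8448}{-14013} + \frac{10447}{15 \left(32 + 22\right)} = 8448 \left(- \frac{1}{14013}\right) + \frac{10447}{15 \cdot 54} = - \frac{2816}{4671} + \frac{10447}{810} = \frac{1722851}{140130}$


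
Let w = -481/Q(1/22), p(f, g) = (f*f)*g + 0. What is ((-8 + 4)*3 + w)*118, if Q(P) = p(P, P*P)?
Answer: -13295903464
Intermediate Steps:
p(f, g) = g*f² (p(f, g) = f²*g + 0 = g*f² + 0 = g*f²)
Q(P) = P⁴ (Q(P) = (P*P)*P² = P²*P² = P⁴)
w = -112677136 (w = -481/((1/22)⁴) = -481/1/234256 = -481*234256 = -112677136)
((-8 + 4)*3 + w)*118 = ((-8 + 4)*3 - 112677136)*118 = (-4*3 - 112677136)*118 = (-12 - 112677136)*118 = -112677148*118 = -13295903464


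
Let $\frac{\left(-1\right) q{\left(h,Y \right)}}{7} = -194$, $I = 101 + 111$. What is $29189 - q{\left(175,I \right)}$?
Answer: $27831$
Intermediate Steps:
$I = 212$
$q{\left(h,Y \right)} = 1358$ ($q{\left(h,Y \right)} = \left(-7\right) \left(-194\right) = 1358$)
$29189 - q{\left(175,I \right)} = 29189 - 1358 = 27831$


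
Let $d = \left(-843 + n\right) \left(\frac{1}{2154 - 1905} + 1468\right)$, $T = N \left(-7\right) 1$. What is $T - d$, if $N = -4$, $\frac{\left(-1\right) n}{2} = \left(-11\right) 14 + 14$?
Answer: $\frac{205802051}{249} \approx 8.2651 \cdot 10^{5}$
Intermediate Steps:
$n = 280$ ($n = - 2 \left(\left(-11\right) 14 + 14\right) = - 2 \left(-154 + 14\right) = \left(-2\right) \left(-140\right) = 280$)
$T = 28$ ($T = \left(-4\right) \left(-7\right) 1 = 28 \cdot 1 = 28$)
$d = - \frac{205795079}{249}$ ($d = \left(-843 + 280\right) \left(\frac{1}{2154 - 1905} + 1468\right) = - 563 \left(\frac{1}{249} + 1468\right) = \left(-563\right) \frac{365533}{249} = - \frac{205795079}{249} \approx -8.2649 \cdot 10^{5}$)
$T - d = 28 - - \frac{205795079}{249} = 28 + \frac{205795079}{249} = \frac{205802051}{249}$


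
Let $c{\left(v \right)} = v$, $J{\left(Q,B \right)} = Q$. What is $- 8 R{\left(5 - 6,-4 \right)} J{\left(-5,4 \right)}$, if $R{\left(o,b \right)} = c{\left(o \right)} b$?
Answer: $160$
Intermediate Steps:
$R{\left(o,b \right)} = b o$ ($R{\left(o,b \right)} = o b = b o$)
$- 8 R{\left(5 - 6,-4 \right)} J{\left(-5,4 \right)} = - 8 \left(- 4 \left(5 - 6\right)\right) \left(-5\right) = - 8 \left(\left(-4\right) \left(-1\right)\right) \left(-5\right) = \left(-8\right) 4 \left(-5\right) = \left(-32\right) \left(-5\right) = 160$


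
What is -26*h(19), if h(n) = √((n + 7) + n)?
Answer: -78*√5 ≈ -174.41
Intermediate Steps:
h(n) = √(7 + 2*n) (h(n) = √((7 + n) + n) = √(7 + 2*n))
-26*h(19) = -26*√(7 + 2*19) = -26*√(7 + 38) = -78*√5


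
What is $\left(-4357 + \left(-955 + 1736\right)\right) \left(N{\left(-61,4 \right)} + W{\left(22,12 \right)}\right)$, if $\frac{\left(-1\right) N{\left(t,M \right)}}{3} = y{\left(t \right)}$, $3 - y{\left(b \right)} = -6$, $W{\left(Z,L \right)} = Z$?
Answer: $17880$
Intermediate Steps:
$y{\left(b \right)} = 9$ ($y{\left(b \right)} = 3 - -6 = 3 + 6 = 9$)
$N{\left(t,M \right)} = -27$ ($N{\left(t,M \right)} = \left(-3\right) 9 = -27$)
$\left(-4357 + \left(-955 + 1736\right)\right) \left(N{\left(-61,4 \right)} + W{\left(22,12 \right)}\right) = \left(-4357 + \left(-955 + 1736\right)\right) \left(-27 + 22\right) = \left(-4357 + 781\right) \left(-5\right) = \left(-3576\right) \left(-5\right) = 17880$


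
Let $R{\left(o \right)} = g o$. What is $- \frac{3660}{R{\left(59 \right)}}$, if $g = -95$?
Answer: $\frac{732}{1121} \approx 0.65299$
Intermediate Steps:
$R{\left(o \right)} = - 95 o$
$- \frac{3660}{R{\left(59 \right)}} = - \frac{3660}{\left(-95\right) 59} = - \frac{3660}{-5605} = \left(-3660\right) \left(- \frac{1}{5605}\right) = \frac{732}{1121}$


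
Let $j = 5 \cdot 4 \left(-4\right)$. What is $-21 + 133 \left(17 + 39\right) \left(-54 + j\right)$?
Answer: $-998053$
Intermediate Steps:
$j = -80$ ($j = 20 \left(-4\right) = -80$)
$-21 + 133 \left(17 + 39\right) \left(-54 + j\right) = -21 + 133 \left(17 + 39\right) \left(-54 - 80\right) = -21 + 133 \cdot 56 \left(-134\right) = -21 + 133 \left(-7504\right) = -21 - 998032 = -998053$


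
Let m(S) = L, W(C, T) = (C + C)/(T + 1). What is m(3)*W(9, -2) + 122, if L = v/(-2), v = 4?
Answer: 158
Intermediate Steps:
W(C, T) = 2*C/(1 + T) (W(C, T) = (2*C)/(1 + T) = 2*C/(1 + T))
L = -2 (L = 4/(-2) = 4*(-½) = -2)
m(S) = -2
m(3)*W(9, -2) + 122 = -4*9/(1 - 2) + 122 = -4*9/(-1) + 122 = -4*9*(-1) + 122 = -2*(-18) + 122 = 36 + 122 = 158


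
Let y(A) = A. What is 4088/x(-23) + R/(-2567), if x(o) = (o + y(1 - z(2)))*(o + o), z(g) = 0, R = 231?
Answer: 2565031/649451 ≈ 3.9495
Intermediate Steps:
x(o) = 2*o*(1 + o) (x(o) = (o + (1 - 1*0))*(o + o) = (o + (1 + 0))*(2*o) = (o + 1)*(2*o) = (1 + o)*(2*o) = 2*o*(1 + o))
4088/x(-23) + R/(-2567) = 4088/((2*(-23)*(1 - 23))) + 231/(-2567) = 4088/((2*(-23)*(-22))) + 231*(-1/2567) = 4088/1012 - 231/2567 = 4088*(1/1012) - 231/2567 = 1022/253 - 231/2567 = 2565031/649451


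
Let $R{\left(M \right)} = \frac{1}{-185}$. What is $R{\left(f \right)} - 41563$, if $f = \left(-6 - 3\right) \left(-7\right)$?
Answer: $- \frac{7689156}{185} \approx -41563.0$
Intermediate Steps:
$f = 63$ ($f = \left(-9\right) \left(-7\right) = 63$)
$R{\left(M \right)} = - \frac{1}{185}$
$R{\left(f \right)} - 41563 = - \frac{1}{185} - 41563 = - \frac{7689156}{185}$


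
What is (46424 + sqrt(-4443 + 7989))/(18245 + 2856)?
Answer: 46424/21101 + 3*sqrt(394)/21101 ≈ 2.2029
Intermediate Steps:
(46424 + sqrt(-4443 + 7989))/(18245 + 2856) = (46424 + sqrt(3546))/21101 = (46424 + 3*sqrt(394))*(1/21101) = 46424/21101 + 3*sqrt(394)/21101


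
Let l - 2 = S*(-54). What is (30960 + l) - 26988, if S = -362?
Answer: 23522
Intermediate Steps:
l = 19550 (l = 2 - 362*(-54) = 2 + 19548 = 19550)
(30960 + l) - 26988 = (30960 + 19550) - 26988 = 50510 - 26988 = 23522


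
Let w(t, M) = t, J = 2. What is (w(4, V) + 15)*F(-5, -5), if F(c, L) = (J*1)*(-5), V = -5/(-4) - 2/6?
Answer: -190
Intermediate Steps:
V = 11/12 (V = -5*(-1/4) - 2*1/6 = 5/4 - 1/3 = 11/12 ≈ 0.91667)
F(c, L) = -10 (F(c, L) = (2*1)*(-5) = 2*(-5) = -10)
(w(4, V) + 15)*F(-5, -5) = (4 + 15)*(-10) = 19*(-10) = -190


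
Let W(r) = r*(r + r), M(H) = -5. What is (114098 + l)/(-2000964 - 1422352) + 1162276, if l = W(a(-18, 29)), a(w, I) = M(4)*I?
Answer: 994709467767/855829 ≈ 1.1623e+6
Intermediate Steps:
a(w, I) = -5*I
W(r) = 2*r² (W(r) = r*(2*r) = 2*r²)
l = 42050 (l = 2*(-5*29)² = 2*(-145)² = 2*21025 = 42050)
(114098 + l)/(-2000964 - 1422352) + 1162276 = (114098 + 42050)/(-2000964 - 1422352) + 1162276 = 156148/(-3423316) + 1162276 = 156148*(-1/3423316) + 1162276 = -39037/855829 + 1162276 = 994709467767/855829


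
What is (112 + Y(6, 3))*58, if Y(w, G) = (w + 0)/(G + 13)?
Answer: 26071/4 ≈ 6517.8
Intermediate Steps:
Y(w, G) = w/(13 + G)
(112 + Y(6, 3))*58 = (112 + 6/(13 + 3))*58 = (112 + 6/16)*58 = (112 + 6*(1/16))*58 = (112 + 3/8)*58 = (899/8)*58 = 26071/4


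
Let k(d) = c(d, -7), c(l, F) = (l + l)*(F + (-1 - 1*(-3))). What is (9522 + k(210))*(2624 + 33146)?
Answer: 265484940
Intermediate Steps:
c(l, F) = 2*l*(2 + F) (c(l, F) = (2*l)*(F + (-1 + 3)) = (2*l)*(F + 2) = (2*l)*(2 + F) = 2*l*(2 + F))
k(d) = -10*d (k(d) = 2*d*(2 - 7) = 2*d*(-5) = -10*d)
(9522 + k(210))*(2624 + 33146) = (9522 - 10*210)*(2624 + 33146) = (9522 - 2100)*35770 = 7422*35770 = 265484940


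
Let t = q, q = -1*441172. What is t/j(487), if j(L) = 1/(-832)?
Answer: 367055104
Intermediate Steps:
j(L) = -1/832
q = -441172
t = -441172
t/j(487) = -441172/(-1/832) = -441172*(-832) = 367055104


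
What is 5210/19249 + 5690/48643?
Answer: 362956840/936329107 ≈ 0.38764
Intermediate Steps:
5210/19249 + 5690/48643 = 362956840/936329107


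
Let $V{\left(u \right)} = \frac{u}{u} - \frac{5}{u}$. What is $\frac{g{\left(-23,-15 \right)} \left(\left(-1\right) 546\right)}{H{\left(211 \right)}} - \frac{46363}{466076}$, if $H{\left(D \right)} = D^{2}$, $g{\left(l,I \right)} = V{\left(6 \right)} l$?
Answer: $- \frac{1088630055}{20750169596} \approx -0.052464$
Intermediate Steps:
$V{\left(u \right)} = 1 - \frac{5}{u}$
$g{\left(l,I \right)} = \frac{l}{6}$ ($g{\left(l,I \right)} = \frac{-5 + 6}{6} l = \frac{1}{6} \cdot 1 l = \frac{l}{6}$)
$\frac{g{\left(-23,-15 \right)} \left(\left(-1\right) 546\right)}{H{\left(211 \right)}} - \frac{46363}{466076} = \frac{\frac{1}{6} \left(-23\right) \left(\left(-1\right) 546\right)}{211^{2}} - \frac{46363}{466076} = \frac{\left(- \frac{23}{6}\right) \left(-546\right)}{44521} - \frac{46363}{466076} = 2093 \cdot \frac{1}{44521} - \frac{46363}{466076} = \frac{2093}{44521} - \frac{46363}{466076} = - \frac{1088630055}{20750169596}$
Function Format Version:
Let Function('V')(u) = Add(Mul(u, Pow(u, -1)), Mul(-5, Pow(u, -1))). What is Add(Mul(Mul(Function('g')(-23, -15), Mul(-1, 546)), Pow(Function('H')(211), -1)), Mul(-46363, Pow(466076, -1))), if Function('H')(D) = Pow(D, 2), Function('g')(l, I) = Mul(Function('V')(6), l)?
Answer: Rational(-1088630055, 20750169596) ≈ -0.052464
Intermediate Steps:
Function('V')(u) = Add(1, Mul(-5, Pow(u, -1)))
Function('g')(l, I) = Mul(Rational(1, 6), l) (Function('g')(l, I) = Mul(Mul(Pow(6, -1), Add(-5, 6)), l) = Mul(Mul(Rational(1, 6), 1), l) = Mul(Rational(1, 6), l))
Add(Mul(Mul(Function('g')(-23, -15), Mul(-1, 546)), Pow(Function('H')(211), -1)), Mul(-46363, Pow(466076, -1))) = Add(Mul(Mul(Mul(Rational(1, 6), -23), Mul(-1, 546)), Pow(Pow(211, 2), -1)), Mul(-46363, Pow(466076, -1))) = Add(Mul(Mul(Rational(-23, 6), -546), Pow(44521, -1)), Mul(-46363, Rational(1, 466076))) = Add(Mul(2093, Rational(1, 44521)), Rational(-46363, 466076)) = Add(Rational(2093, 44521), Rational(-46363, 466076)) = Rational(-1088630055, 20750169596)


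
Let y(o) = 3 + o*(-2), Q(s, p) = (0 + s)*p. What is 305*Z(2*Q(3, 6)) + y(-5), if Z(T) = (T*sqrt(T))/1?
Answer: 65893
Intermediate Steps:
Q(s, p) = p*s (Q(s, p) = s*p = p*s)
y(o) = 3 - 2*o
Z(T) = T**(3/2) (Z(T) = T**(3/2)*1 = T**(3/2))
305*Z(2*Q(3, 6)) + y(-5) = 305*(2*(6*3))**(3/2) + (3 - 2*(-5)) = 305*(2*18)**(3/2) + (3 + 10) = 305*36**(3/2) + 13 = 305*216 + 13 = 65880 + 13 = 65893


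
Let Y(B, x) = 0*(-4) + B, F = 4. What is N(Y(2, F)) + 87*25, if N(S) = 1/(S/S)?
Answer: 2176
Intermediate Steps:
Y(B, x) = B (Y(B, x) = 0 + B = B)
N(S) = 1 (N(S) = 1/1 = 1)
N(Y(2, F)) + 87*25 = 1 + 87*25 = 1 + 2175 = 2176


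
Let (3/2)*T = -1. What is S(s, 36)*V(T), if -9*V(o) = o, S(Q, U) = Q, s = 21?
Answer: 14/9 ≈ 1.5556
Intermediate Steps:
T = -⅔ (T = (⅔)*(-1) = -⅔ ≈ -0.66667)
V(o) = -o/9
S(s, 36)*V(T) = 21*(-⅑*(-⅔)) = 21*(2/27) = 14/9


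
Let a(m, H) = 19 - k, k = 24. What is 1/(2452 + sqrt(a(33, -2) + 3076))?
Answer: 2452/6009233 - sqrt(3071)/6009233 ≈ 0.00039882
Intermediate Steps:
a(m, H) = -5 (a(m, H) = 19 - 1*24 = 19 - 24 = -5)
1/(2452 + sqrt(a(33, -2) + 3076)) = 1/(2452 + sqrt(-5 + 3076)) = 1/(2452 + sqrt(3071))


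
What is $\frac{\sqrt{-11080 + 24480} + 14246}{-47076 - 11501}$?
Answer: $- \frac{14246}{58577} - \frac{10 \sqrt{134}}{58577} \approx -0.24518$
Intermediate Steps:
$\frac{\sqrt{-11080 + 24480} + 14246}{-47076 - 11501} = \frac{\sqrt{13400} + 14246}{-58577} = \left(10 \sqrt{134} + 14246\right) \left(- \frac{1}{58577}\right) = \left(14246 + 10 \sqrt{134}\right) \left(- \frac{1}{58577}\right) = - \frac{14246}{58577} - \frac{10 \sqrt{134}}{58577}$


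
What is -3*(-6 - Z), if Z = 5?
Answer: 33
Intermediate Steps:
-3*(-6 - Z) = -3*(-6 - 1*5) = -3*(-6 - 5) = -3*(-11) = 33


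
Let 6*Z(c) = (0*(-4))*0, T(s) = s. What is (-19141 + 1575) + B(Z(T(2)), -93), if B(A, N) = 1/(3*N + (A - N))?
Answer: -3267277/186 ≈ -17566.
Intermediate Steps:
Z(c) = 0 (Z(c) = ((0*(-4))*0)/6 = (0*0)/6 = (⅙)*0 = 0)
B(A, N) = 1/(A + 2*N)
(-19141 + 1575) + B(Z(T(2)), -93) = (-19141 + 1575) + 1/(0 + 2*(-93)) = -17566 + 1/(0 - 186) = -17566 + 1/(-186) = -17566 - 1/186 = -3267277/186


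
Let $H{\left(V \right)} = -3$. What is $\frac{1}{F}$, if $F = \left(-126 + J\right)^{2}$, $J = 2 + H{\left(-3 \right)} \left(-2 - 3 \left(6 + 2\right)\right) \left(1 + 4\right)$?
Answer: $\frac{1}{70756} \approx 1.4133 \cdot 10^{-5}$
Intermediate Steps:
$J = 392$ ($J = 2 + - 3 \left(-2 - 3 \left(6 + 2\right)\right) \left(1 + 4\right) = 2 + - 3 \left(-2 - 24\right) 5 = 2 + \left(-3\right) \left(-26\right) 5 = 2 + 78 \cdot 5 = 2 + 390 = 392$)
$F = 70756$ ($F = \left(-126 + 392\right)^{2} = 266^{2} = 70756$)
$\frac{1}{F} = \frac{1}{70756}$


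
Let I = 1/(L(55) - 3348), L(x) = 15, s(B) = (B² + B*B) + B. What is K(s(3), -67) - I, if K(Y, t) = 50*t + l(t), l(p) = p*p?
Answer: 3796288/3333 ≈ 1139.0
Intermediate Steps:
s(B) = B + 2*B² (s(B) = (B² + B²) + B = 2*B² + B = B + 2*B²)
l(p) = p²
K(Y, t) = t² + 50*t (K(Y, t) = 50*t + t² = t² + 50*t)
I = -1/3333 (I = 1/(15 - 3348) = 1/(-3333) = -1/3333 ≈ -0.00030003)
K(s(3), -67) - I = -67*(50 - 67) - 1*(-1/3333) = -67*(-17) + 1/3333 = 1139 + 1/3333 = 3796288/3333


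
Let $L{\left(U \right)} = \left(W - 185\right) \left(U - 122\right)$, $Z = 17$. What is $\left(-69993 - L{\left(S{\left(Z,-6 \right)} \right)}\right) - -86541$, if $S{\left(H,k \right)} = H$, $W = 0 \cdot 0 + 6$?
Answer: $-2247$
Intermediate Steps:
$W = 6$ ($W = 0 + 6 = 6$)
$L{\left(U \right)} = 21838 - 179 U$ ($L{\left(U \right)} = \left(6 - 185\right) \left(U - 122\right) = - 179 \left(-122 + U\right) = 21838 - 179 U$)
$\left(-69993 - L{\left(S{\left(Z,-6 \right)} \right)}\right) - -86541 = \left(-69993 - \left(21838 - 3043\right)\right) - -86541 = \left(-69993 - \left(21838 - 3043\right)\right) + 86541 = \left(-69993 - 18795\right) + 86541 = -88788 + 86541 = -2247$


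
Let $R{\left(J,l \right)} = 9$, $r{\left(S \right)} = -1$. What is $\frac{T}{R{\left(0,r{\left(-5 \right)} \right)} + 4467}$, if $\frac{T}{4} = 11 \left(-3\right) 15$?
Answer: $- \frac{165}{373} \approx -0.44236$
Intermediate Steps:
$T = -1980$ ($T = 4 \cdot 11 \left(-3\right) 15 = 4 \left(\left(-33\right) 15\right) = 4 \left(-495\right) = -1980$)
$\frac{T}{R{\left(0,r{\left(-5 \right)} \right)} + 4467} = - \frac{1980}{9 + 4467} = - \frac{1980}{4476} = \left(-1980\right) \frac{1}{4476} = - \frac{165}{373}$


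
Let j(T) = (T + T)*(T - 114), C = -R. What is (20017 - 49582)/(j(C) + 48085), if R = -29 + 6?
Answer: -9855/14633 ≈ -0.67348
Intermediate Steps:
R = -23
C = 23 (C = -1*(-23) = 23)
j(T) = 2*T*(-114 + T) (j(T) = (2*T)*(-114 + T) = 2*T*(-114 + T))
(20017 - 49582)/(j(C) + 48085) = (20017 - 49582)/(2*23*(-114 + 23) + 48085) = -29565/(2*23*(-91) + 48085) = -29565/(-4186 + 48085) = -29565/43899 = -29565*1/43899 = -9855/14633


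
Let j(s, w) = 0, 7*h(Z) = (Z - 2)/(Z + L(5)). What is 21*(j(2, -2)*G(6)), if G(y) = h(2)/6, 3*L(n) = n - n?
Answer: 0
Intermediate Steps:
L(n) = 0 (L(n) = (n - n)/3 = (⅓)*0 = 0)
h(Z) = (-2 + Z)/(7*Z) (h(Z) = ((Z - 2)/(Z + 0))/7 = ((-2 + Z)/Z)/7 = (-2 + Z)/(7*Z))
G(y) = 0 (G(y) = ((⅐)*(-2 + 2)/2)/6 = ((⅐)*(½)*0)*(⅙) = 0*(⅙) = 0)
21*(j(2, -2)*G(6)) = 21*(0*0) = 21*0 = 0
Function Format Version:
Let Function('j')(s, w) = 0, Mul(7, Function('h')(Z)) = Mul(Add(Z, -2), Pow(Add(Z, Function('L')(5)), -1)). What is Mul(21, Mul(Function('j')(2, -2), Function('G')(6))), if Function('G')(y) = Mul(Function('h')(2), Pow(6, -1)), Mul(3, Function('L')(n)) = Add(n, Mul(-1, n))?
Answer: 0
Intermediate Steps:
Function('L')(n) = 0 (Function('L')(n) = Mul(Rational(1, 3), Add(n, Mul(-1, n))) = Mul(Rational(1, 3), 0) = 0)
Function('h')(Z) = Mul(Rational(1, 7), Pow(Z, -1), Add(-2, Z)) (Function('h')(Z) = Mul(Rational(1, 7), Mul(Add(Z, -2), Pow(Add(Z, 0), -1))) = Mul(Rational(1, 7), Mul(Add(-2, Z), Pow(Z, -1))) = Mul(Rational(1, 7), Mul(Pow(Z, -1), Add(-2, Z))) = Mul(Rational(1, 7), Pow(Z, -1), Add(-2, Z)))
Function('G')(y) = 0 (Function('G')(y) = Mul(Mul(Rational(1, 7), Pow(2, -1), Add(-2, 2)), Pow(6, -1)) = Mul(Mul(Rational(1, 7), Rational(1, 2), 0), Rational(1, 6)) = Mul(0, Rational(1, 6)) = 0)
Mul(21, Mul(Function('j')(2, -2), Function('G')(6))) = Mul(21, Mul(0, 0)) = Mul(21, 0) = 0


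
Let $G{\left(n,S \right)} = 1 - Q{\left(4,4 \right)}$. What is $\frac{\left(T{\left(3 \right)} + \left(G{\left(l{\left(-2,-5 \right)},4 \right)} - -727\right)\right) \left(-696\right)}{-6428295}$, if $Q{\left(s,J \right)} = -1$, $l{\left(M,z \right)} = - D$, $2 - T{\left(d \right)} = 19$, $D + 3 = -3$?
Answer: $\frac{165184}{2142765} \approx 0.077089$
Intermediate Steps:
$D = -6$ ($D = -3 - 3 = -6$)
$T{\left(d \right)} = -17$ ($T{\left(d \right)} = 2 - 19 = -17$)
$l{\left(M,z \right)} = 6$ ($l{\left(M,z \right)} = \left(-1\right) \left(-6\right) = 6$)
$G{\left(n,S \right)} = 2$ ($G{\left(n,S \right)} = 1 - -1 = 1 + 1 = 2$)
$\frac{\left(T{\left(3 \right)} + \left(G{\left(l{\left(-2,-5 \right)},4 \right)} - -727\right)\right) \left(-696\right)}{-6428295} = \frac{\left(-17 + \left(2 - -727\right)\right) \left(-696\right)}{-6428295} = \left(-17 + \left(2 + 727\right)\right) \left(-696\right) \left(- \frac{1}{6428295}\right) = \left(-17 + 729\right) \left(-696\right) \left(- \frac{1}{6428295}\right) = 712 \left(-696\right) \left(- \frac{1}{6428295}\right) = \left(-495552\right) \left(- \frac{1}{6428295}\right) = \frac{165184}{2142765}$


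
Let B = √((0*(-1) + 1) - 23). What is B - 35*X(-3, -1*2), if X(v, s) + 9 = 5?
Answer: 140 + I*√22 ≈ 140.0 + 4.6904*I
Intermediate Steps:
B = I*√22 (B = √((0 + 1) - 23) = √(1 - 23) = √(-22) = I*√22 ≈ 4.6904*I)
X(v, s) = -4 (X(v, s) = -9 + 5 = -4)
B - 35*X(-3, -1*2) = I*√22 - 35*(-4) = I*√22 + 140 = 140 + I*√22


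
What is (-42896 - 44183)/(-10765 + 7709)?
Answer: 87079/3056 ≈ 28.494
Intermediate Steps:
(-42896 - 44183)/(-10765 + 7709) = -87079/(-3056) = -87079*(-1/3056) = 87079/3056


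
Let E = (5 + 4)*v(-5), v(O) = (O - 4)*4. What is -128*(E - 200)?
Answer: 67072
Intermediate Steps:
v(O) = -16 + 4*O (v(O) = (-4 + O)*4 = -16 + 4*O)
E = -324 (E = (5 + 4)*(-16 + 4*(-5)) = 9*(-16 - 20) = 9*(-36) = -324)
-128*(E - 200) = -128*(-324 - 200) = -128*(-524) = 67072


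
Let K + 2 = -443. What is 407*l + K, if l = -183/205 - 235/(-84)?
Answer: 5687921/17220 ≈ 330.31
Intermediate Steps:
K = -445 (K = -2 - 443 = -445)
l = 32803/17220 (l = -183*1/205 - 235*(-1/84) = -183/205 + 235/84 = 32803/17220 ≈ 1.9049)
407*l + K = 407*(32803/17220) - 445 = 13350821/17220 - 445 = 5687921/17220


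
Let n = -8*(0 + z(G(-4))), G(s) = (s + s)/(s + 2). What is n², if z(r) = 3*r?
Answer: 9216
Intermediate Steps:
G(s) = 2*s/(2 + s) (G(s) = (2*s)/(2 + s) = 2*s/(2 + s))
n = -96 (n = -8*(0 + 3*(2*(-4)/(2 - 4))) = -8*(0 + 3*(2*(-4)/(-2))) = -8*(0 + 3*(2*(-4)*(-½))) = -8*(0 + 3*4) = -8*(0 + 12) = -8*12 = -96)
n² = (-96)² = 9216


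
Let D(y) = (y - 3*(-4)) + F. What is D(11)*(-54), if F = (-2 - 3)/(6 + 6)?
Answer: -2439/2 ≈ -1219.5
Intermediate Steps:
F = -5/12 ≈ -0.41667
D(y) = 139/12 + y (D(y) = (y - 3*(-4)) - 5/12 = (y + 12) - 5/12 = (12 + y) - 5/12 = 139/12 + y)
D(11)*(-54) = (139/12 + 11)*(-54) = (271/12)*(-54) = -2439/2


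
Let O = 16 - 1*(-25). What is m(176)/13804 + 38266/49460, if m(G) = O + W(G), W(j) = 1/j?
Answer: 3333012603/4291545280 ≈ 0.77665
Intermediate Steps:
W(j) = 1/j
O = 41 (O = 16 + 25 = 41)
m(G) = 41 + 1/G
m(176)/13804 + 38266/49460 = (41 + 1/176)/13804 + 38266/49460 = (41 + 1/176)*(1/13804) + 38266*(1/49460) = (7217/176)*(1/13804) + 19133/24730 = 1031/347072 + 19133/24730 = 3333012603/4291545280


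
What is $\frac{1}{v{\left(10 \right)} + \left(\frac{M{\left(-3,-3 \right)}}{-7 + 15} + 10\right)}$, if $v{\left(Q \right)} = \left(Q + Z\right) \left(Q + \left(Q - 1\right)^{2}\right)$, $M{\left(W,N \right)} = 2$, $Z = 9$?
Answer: $\frac{4}{6957} \approx 0.00057496$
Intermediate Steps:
$v{\left(Q \right)} = \left(9 + Q\right) \left(Q + \left(-1 + Q\right)^{2}\right)$ ($v{\left(Q \right)} = \left(Q + 9\right) \left(Q + \left(Q - 1\right)^{2}\right) = \left(9 + Q\right) \left(Q + \left(-1 + Q\right)^{2}\right)$)
$\frac{1}{v{\left(10 \right)} + \left(\frac{M{\left(-3,-3 \right)}}{-7 + 15} + 10\right)} = \frac{1}{\left(9 + 10^{3} - 80 + 8 \cdot 10^{2}\right) + \left(\frac{2}{-7 + 15} + 10\right)} = \frac{1}{\left(9 + 1000 - 80 + 8 \cdot 100\right) + \left(\frac{2}{8} + 10\right)} = \frac{1}{\left(9 + 1000 - 80 + 800\right) + \left(2 \cdot \frac{1}{8} + 10\right)} = \frac{1}{1729 + \left(\frac{1}{4} + 10\right)} = \frac{1}{1729 + \frac{41}{4}} = \frac{1}{\frac{6957}{4}} = \frac{4}{6957}$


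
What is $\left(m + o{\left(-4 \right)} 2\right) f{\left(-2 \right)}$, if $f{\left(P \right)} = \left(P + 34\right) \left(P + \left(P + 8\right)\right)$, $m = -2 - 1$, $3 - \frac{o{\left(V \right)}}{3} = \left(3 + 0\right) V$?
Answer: $11136$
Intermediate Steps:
$o{\left(V \right)} = 9 - 9 V$ ($o{\left(V \right)} = 9 - 3 \left(3 + 0\right) V = 9 - 3 \cdot 3 V = 9 - 9 V$)
$m = -3$ ($m = -2 - 1 = -3$)
$f{\left(P \right)} = \left(8 + 2 P\right) \left(34 + P\right)$ ($f{\left(P \right)} = \left(34 + P\right) \left(P + \left(8 + P\right)\right) = \left(34 + P\right) \left(8 + 2 P\right) = \left(8 + 2 P\right) \left(34 + P\right)$)
$\left(m + o{\left(-4 \right)} 2\right) f{\left(-2 \right)} = \left(-3 + \left(9 - -36\right) 2\right) \left(272 + 2 \left(-2\right)^{2} + 76 \left(-2\right)\right) = \left(-3 + \left(9 + 36\right) 2\right) \left(272 + 2 \cdot 4 - 152\right) = \left(-3 + 45 \cdot 2\right) \left(272 + 8 - 152\right) = \left(-3 + 90\right) 128 = 87 \cdot 128 = 11136$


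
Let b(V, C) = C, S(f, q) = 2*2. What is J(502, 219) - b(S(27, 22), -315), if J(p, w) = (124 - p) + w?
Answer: 156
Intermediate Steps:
S(f, q) = 4
J(p, w) = 124 + w - p
J(502, 219) - b(S(27, 22), -315) = (124 + 219 - 1*502) - 1*(-315) = (124 + 219 - 502) + 315 = -159 + 315 = 156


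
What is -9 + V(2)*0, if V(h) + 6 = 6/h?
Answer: -9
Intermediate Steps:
V(h) = -6 + 6/h
-9 + V(2)*0 = -9 + (-6 + 6/2)*0 = -9 + (-6 + 6*(½))*0 = -9 + (-6 + 3)*0 = -9 - 3*0 = -9 + 0 = -9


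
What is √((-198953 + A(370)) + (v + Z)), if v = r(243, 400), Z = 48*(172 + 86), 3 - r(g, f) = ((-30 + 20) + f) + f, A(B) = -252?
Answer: 2*I*√46902 ≈ 433.14*I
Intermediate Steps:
r(g, f) = 13 - 2*f (r(g, f) = 3 - (((-30 + 20) + f) + f) = 3 - ((-10 + f) + f) = 3 - (-10 + 2*f) = 3 + (10 - 2*f) = 13 - 2*f)
Z = 12384 (Z = 48*258 = 12384)
v = -787 (v = 13 - 2*400 = 13 - 800 = -787)
√((-198953 + A(370)) + (v + Z)) = √((-198953 - 252) + (-787 + 12384)) = √(-199205 + 11597) = √(-187608) = 2*I*√46902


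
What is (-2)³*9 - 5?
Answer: -77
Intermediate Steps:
(-2)³*9 - 5 = -8*9 - 5 = -72 - 5 = -77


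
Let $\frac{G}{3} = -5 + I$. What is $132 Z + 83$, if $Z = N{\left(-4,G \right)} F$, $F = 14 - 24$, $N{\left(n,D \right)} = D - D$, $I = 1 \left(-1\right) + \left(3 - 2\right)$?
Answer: $83$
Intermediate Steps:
$I = 0$ ($I = -1 + 1 = 0$)
$G = -15$ ($G = 3 \left(-5 + 0\right) = 3 \left(-5\right) = -15$)
$N{\left(n,D \right)} = 0$
$F = -10$ ($F = 14 - 24 = -10$)
$Z = 0$ ($Z = 0 \left(-10\right) = 0$)
$132 Z + 83 = 132 \cdot 0 + 83 = 0 + 83 = 83$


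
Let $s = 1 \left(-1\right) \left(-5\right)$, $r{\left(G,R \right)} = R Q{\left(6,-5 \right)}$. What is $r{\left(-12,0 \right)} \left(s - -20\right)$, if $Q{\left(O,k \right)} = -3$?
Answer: $0$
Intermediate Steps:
$r{\left(G,R \right)} = - 3 R$ ($r{\left(G,R \right)} = R \left(-3\right) = - 3 R$)
$s = 5$ ($s = \left(-1\right) \left(-5\right) = 5$)
$r{\left(-12,0 \right)} \left(s - -20\right) = \left(-3\right) 0 \left(5 - -20\right) = 0 \left(5 + 20\right) = 0 \cdot 25 = 0$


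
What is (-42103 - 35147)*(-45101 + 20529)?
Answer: 1898187000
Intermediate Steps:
(-42103 - 35147)*(-45101 + 20529) = -77250*(-24572) = 1898187000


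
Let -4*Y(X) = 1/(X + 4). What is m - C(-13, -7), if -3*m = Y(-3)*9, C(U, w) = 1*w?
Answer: 31/4 ≈ 7.7500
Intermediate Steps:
C(U, w) = w
Y(X) = -1/(4*(4 + X)) (Y(X) = -1/(4*(X + 4)) = -1/(4*(4 + X)))
m = ¾ (m = -(-1/(16 + 4*(-3)))*9/3 = -(-1/(16 - 12))*9/3 = -(-1/4)*9/3 = -(-1*¼)*9/3 = -(-1)*9/12 = -⅓*(-9/4) = ¾ ≈ 0.75000)
m - C(-13, -7) = ¾ - 1*(-7) = ¾ + 7 = 31/4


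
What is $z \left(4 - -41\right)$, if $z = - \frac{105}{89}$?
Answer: $- \frac{4725}{89} \approx -53.09$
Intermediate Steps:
$z = - \frac{105}{89}$ ($z = \left(-105\right) \frac{1}{89} = - \frac{105}{89} \approx -1.1798$)
$z \left(4 - -41\right) = - \frac{105 \left(4 - -41\right)}{89} = - \frac{105 \left(4 + 41\right)}{89} = \left(- \frac{105}{89}\right) 45 = - \frac{4725}{89}$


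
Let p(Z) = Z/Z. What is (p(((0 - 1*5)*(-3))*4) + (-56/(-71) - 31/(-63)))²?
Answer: 104080804/20007729 ≈ 5.2020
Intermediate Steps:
p(Z) = 1
(p(((0 - 1*5)*(-3))*4) + (-56/(-71) - 31/(-63)))² = (1 + (-56/(-71) - 31/(-63)))² = (1 + (-56*(-1/71) - 31*(-1/63)))² = (1 + (56/71 + 31/63))² = (1 + 5729/4473)² = (10202/4473)² = 104080804/20007729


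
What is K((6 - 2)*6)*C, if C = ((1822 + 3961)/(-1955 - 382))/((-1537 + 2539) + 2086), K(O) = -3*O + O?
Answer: 5783/150347 ≈ 0.038464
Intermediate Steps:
K(O) = -2*O
C = -5783/7216656 (C = (5783/(-2337))/(1002 + 2086) = (5783*(-1/2337))/3088 = -5783/2337*1/3088 = -5783/7216656 ≈ -0.00080134)
K((6 - 2)*6)*C = -2*(6 - 2)*6*(-5783/7216656) = -8*6*(-5783/7216656) = -2*24*(-5783/7216656) = -48*(-5783/7216656) = 5783/150347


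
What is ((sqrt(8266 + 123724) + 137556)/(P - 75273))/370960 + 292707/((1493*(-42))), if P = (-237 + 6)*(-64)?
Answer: -30407689049401/6514166198540 - sqrt(131990)/22438999440 ≈ -4.6679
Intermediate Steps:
P = 14784 (P = -231*(-64) = 14784)
((sqrt(8266 + 123724) + 137556)/(P - 75273))/370960 + 292707/((1493*(-42))) = ((sqrt(8266 + 123724) + 137556)/(14784 - 75273))/370960 + 292707/((1493*(-42))) = ((sqrt(131990) + 137556)/(-60489))*(1/370960) + 292707/(-62706) = ((137556 + sqrt(131990))*(-1/60489))*(1/370960) + 292707*(-1/62706) = (-15284/6721 - sqrt(131990)/60489)*(1/370960) - 97569/20902 = (-3821/623305540 - sqrt(131990)/22438999440) - 97569/20902 = -30407689049401/6514166198540 - sqrt(131990)/22438999440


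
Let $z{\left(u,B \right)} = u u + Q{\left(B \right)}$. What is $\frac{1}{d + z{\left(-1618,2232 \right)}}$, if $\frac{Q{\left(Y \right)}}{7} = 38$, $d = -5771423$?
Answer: $- \frac{1}{3153233} \approx -3.1713 \cdot 10^{-7}$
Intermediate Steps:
$Q{\left(Y \right)} = 266$ ($Q{\left(Y \right)} = 7 \cdot 38 = 266$)
$z{\left(u,B \right)} = 266 + u^{2}$ ($z{\left(u,B \right)} = u u + 266 = u^{2} + 266 = 266 + u^{2}$)
$\frac{1}{d + z{\left(-1618,2232 \right)}} = \frac{1}{-5771423 + \left(266 + \left(-1618\right)^{2}\right)} = \frac{1}{-5771423 + \left(266 + 2617924\right)} = \frac{1}{-5771423 + 2618190} = \frac{1}{-3153233} = - \frac{1}{3153233}$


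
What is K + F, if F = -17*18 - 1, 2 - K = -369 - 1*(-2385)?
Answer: -2321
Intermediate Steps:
K = -2014 (K = 2 - (-369 - 1*(-2385)) = 2 - (-369 + 2385) = 2 - 1*2016 = 2 - 2016 = -2014)
F = -307 (F = -306 - 1 = -307)
K + F = -2014 - 307 = -2321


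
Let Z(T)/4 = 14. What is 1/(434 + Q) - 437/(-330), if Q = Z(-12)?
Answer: 10723/8085 ≈ 1.3263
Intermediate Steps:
Z(T) = 56 (Z(T) = 4*14 = 56)
Q = 56
1/(434 + Q) - 437/(-330) = 1/(434 + 56) - 437/(-330) = 1/490 - 437*(-1)/330 = 1/490 - 1*(-437/330) = 1/490 + 437/330 = 10723/8085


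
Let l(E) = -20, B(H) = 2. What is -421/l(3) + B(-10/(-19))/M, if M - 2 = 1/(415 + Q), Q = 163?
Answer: 510217/23140 ≈ 22.049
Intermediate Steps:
M = 1157/578 (M = 2 + 1/(415 + 163) = 2 + 1/578 = 1157/578 ≈ 2.0017)
-421/l(3) + B(-10/(-19))/M = -421/(-20) + 2/(1157/578) = -421*(-1/20) + 2*(578/1157) = 421/20 + 1156/1157 = 510217/23140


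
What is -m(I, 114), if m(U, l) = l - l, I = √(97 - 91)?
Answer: 0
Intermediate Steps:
I = √6 ≈ 2.4495
m(U, l) = 0
-m(I, 114) = -1*0 = 0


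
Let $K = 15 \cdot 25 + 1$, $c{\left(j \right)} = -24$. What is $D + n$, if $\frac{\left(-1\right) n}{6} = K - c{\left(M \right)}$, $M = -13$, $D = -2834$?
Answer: $-5234$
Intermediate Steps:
$K = 376$ ($K = 375 + 1 = 376$)
$n = -2400$ ($n = - 6 \left(376 - -24\right) = - 6 \left(376 + 24\right) = \left(-6\right) 400 = -2400$)
$D + n = -2834 - 2400 = -5234$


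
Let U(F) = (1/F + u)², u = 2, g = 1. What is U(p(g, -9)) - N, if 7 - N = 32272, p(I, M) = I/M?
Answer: 32314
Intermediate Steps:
N = -32265 (N = 7 - 1*32272 = 7 - 32272 = -32265)
U(F) = (2 + 1/F)² (U(F) = (1/F + 2)² = (2 + 1/F)²)
U(p(g, -9)) - N = (1 + 2*(1/(-9)))²/(1/(-9))² - 1*(-32265) = (1 + 2*(1*(-⅑)))²/(1*(-⅑))² + 32265 = (1 + 2*(-⅑))²/(-⅑)² + 32265 = 81*(1 - 2/9)² + 32265 = 81*(7/9)² + 32265 = 81*(49/81) + 32265 = 49 + 32265 = 32314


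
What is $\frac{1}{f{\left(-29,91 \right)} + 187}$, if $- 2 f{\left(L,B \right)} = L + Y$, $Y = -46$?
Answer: $\frac{2}{449} \approx 0.0044543$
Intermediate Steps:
$f{\left(L,B \right)} = 23 - \frac{L}{2}$ ($f{\left(L,B \right)} = - \frac{L - 46}{2} = - \frac{-46 + L}{2} = 23 - \frac{L}{2}$)
$\frac{1}{f{\left(-29,91 \right)} + 187} = \frac{1}{\left(23 - - \frac{29}{2}\right) + 187} = \frac{1}{\left(23 + \frac{29}{2}\right) + 187} = \frac{1}{\frac{75}{2} + 187} = \frac{1}{\frac{449}{2}} = \frac{2}{449}$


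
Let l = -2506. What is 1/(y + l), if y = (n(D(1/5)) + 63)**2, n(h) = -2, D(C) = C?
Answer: 1/1215 ≈ 0.00082305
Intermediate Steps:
y = 3721 (y = (-2 + 63)**2 = 61**2 = 3721)
1/(y + l) = 1/(3721 - 2506) = 1/1215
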